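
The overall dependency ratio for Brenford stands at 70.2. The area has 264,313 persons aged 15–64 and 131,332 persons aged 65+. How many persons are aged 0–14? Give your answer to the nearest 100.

Aged 0–14: 54,200

Total dependency ratio = (youth + elderly) / working-age × 100
70.2 = (Y + 131,332) / 264,313 × 100
⇒ 54,200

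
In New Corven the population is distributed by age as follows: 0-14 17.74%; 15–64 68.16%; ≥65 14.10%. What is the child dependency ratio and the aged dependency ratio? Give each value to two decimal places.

Youth dependency ratio: 26.03
Old-age dependency ratio: 20.69

Youth dependency ratio = 17.74 / 68.16 × 100 = 26.03
Old-age dependency ratio = 14.10 / 68.16 × 100 = 20.69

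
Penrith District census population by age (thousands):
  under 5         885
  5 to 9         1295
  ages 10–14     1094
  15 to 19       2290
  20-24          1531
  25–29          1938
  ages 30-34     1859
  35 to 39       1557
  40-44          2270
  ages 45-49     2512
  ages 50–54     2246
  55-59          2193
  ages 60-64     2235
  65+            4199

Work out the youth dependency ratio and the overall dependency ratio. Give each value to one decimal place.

0–14: 885 + 1295 + 1094 = 3274
15–64: 2290 + 1531 + 1938 + 1859 + 1557 + 2270 + 2512 + 2246 + 2193 + 2235 = 20631
65+: 4199
Youth dependency ratio = 3274 / 20631 × 100 = 15.9
Total dependency ratio = (3274 + 4199) / 20631 × 100 = 7473 / 20631 × 100 = 36.2

Youth dependency ratio: 15.9
Total dependency ratio: 36.2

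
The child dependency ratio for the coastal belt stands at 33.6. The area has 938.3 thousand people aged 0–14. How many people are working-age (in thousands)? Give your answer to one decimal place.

Working-age: 2792.6

Youth dependency ratio = youth / working-age × 100
33.6 = 938.3 / W × 100
⇒ 2792.6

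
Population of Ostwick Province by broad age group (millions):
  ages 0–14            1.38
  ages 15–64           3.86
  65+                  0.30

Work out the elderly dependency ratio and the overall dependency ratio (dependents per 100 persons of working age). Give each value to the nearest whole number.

Old-age dependency ratio: 8
Total dependency ratio: 44

Old-age dependency ratio = 0.30 / 3.86 × 100 = 8
Total dependency ratio = (1.38 + 0.30) / 3.86 × 100 = 1.68 / 3.86 × 100 = 44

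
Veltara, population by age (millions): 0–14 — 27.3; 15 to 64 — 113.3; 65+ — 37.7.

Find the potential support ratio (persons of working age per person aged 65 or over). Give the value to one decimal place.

Potential support ratio: 3.0

Potential support ratio = 113.3 / 37.7 = 3.0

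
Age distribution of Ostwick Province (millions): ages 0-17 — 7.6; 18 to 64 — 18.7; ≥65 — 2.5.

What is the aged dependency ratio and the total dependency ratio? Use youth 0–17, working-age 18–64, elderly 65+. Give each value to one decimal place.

Old-age dependency ratio = 2.5 / 18.7 × 100 = 13.4
Total dependency ratio = (7.6 + 2.5) / 18.7 × 100 = 10.1 / 18.7 × 100 = 54.0

Old-age dependency ratio: 13.4
Total dependency ratio: 54.0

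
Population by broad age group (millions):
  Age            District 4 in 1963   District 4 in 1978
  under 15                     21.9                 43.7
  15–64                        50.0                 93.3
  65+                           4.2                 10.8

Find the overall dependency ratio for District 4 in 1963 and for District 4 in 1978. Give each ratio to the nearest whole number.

District 4 in 1963: (21.9 + 4.2) / 50.0 × 100 = 26.1 / 50.0 × 100 = 52
District 4 in 1978: (43.7 + 10.8) / 93.3 × 100 = 54.5 / 93.3 × 100 = 58

District 4 in 1963: 52
District 4 in 1978: 58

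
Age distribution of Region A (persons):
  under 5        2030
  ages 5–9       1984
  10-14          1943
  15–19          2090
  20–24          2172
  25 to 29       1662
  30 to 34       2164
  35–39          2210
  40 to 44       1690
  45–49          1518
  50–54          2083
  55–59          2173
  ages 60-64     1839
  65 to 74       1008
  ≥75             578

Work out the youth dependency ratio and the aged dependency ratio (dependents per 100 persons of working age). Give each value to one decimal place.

0–14: 2030 + 1984 + 1943 = 5957
15–64: 2090 + 2172 + 1662 + 2164 + 2210 + 1690 + 1518 + 2083 + 2173 + 1839 = 19601
65+: 1008 + 578 = 1586
Youth dependency ratio = 5957 / 19601 × 100 = 30.4
Old-age dependency ratio = 1586 / 19601 × 100 = 8.1

Youth dependency ratio: 30.4
Old-age dependency ratio: 8.1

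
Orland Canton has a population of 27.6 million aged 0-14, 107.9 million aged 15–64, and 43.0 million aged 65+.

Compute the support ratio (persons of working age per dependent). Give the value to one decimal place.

Support ratio = 107.9 / (27.6 + 43.0) = 107.9 / 70.6 = 1.5

Support ratio: 1.5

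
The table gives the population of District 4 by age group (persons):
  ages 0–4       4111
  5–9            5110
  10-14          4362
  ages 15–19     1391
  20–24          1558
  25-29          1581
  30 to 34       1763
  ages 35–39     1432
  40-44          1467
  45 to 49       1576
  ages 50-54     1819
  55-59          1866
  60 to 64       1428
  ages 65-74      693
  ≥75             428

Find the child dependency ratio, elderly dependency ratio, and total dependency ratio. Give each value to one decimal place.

Youth dependency ratio: 85.5
Old-age dependency ratio: 7.1
Total dependency ratio: 92.6

0–14: 4111 + 5110 + 4362 = 13583
15–64: 1391 + 1558 + 1581 + 1763 + 1432 + 1467 + 1576 + 1819 + 1866 + 1428 = 15881
65+: 693 + 428 = 1121
Youth dependency ratio = 13583 / 15881 × 100 = 85.5
Old-age dependency ratio = 1121 / 15881 × 100 = 7.1
Total dependency ratio = (13583 + 1121) / 15881 × 100 = 14704 / 15881 × 100 = 92.6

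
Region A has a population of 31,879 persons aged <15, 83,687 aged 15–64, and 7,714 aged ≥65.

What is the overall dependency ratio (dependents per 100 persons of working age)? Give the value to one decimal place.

Total dependency ratio: 47.3

Total dependency ratio = (31,879 + 7,714) / 83,687 × 100 = 39,593 / 83,687 × 100 = 47.3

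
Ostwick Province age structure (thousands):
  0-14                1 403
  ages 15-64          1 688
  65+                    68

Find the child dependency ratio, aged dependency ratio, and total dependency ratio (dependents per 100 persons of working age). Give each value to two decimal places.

Youth dependency ratio: 83.12
Old-age dependency ratio: 4.03
Total dependency ratio: 87.14

Youth dependency ratio = 1 403 / 1 688 × 100 = 83.12
Old-age dependency ratio = 68 / 1 688 × 100 = 4.03
Total dependency ratio = (1 403 + 68) / 1 688 × 100 = 1 471 / 1 688 × 100 = 87.14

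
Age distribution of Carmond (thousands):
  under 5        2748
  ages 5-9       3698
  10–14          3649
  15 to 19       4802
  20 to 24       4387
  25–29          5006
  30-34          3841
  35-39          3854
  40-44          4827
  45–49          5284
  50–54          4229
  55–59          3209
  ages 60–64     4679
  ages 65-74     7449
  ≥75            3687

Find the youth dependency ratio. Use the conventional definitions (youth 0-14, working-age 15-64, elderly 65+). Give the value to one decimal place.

Youth dependency ratio: 22.9

0–14: 2748 + 3698 + 3649 = 10095
15–64: 4802 + 4387 + 5006 + 3841 + 3854 + 4827 + 5284 + 4229 + 3209 + 4679 = 44118
65+: 7449 + 3687 = 11136
Youth dependency ratio = 10095 / 44118 × 100 = 22.9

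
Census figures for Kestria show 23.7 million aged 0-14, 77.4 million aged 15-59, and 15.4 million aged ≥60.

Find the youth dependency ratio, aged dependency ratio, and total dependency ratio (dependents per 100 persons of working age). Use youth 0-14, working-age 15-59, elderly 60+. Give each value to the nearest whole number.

Youth dependency ratio = 23.7 / 77.4 × 100 = 31
Old-age dependency ratio = 15.4 / 77.4 × 100 = 20
Total dependency ratio = (23.7 + 15.4) / 77.4 × 100 = 39.1 / 77.4 × 100 = 51

Youth dependency ratio: 31
Old-age dependency ratio: 20
Total dependency ratio: 51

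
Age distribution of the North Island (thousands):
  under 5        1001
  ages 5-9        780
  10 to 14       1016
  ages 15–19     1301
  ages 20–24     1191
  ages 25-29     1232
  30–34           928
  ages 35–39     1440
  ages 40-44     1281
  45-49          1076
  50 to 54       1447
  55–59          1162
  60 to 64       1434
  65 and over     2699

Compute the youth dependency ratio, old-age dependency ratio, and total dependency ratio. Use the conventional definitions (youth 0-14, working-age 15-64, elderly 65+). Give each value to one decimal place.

0–14: 1001 + 780 + 1016 = 2797
15–64: 1301 + 1191 + 1232 + 928 + 1440 + 1281 + 1076 + 1447 + 1162 + 1434 = 12492
65+: 2699
Youth dependency ratio = 2797 / 12492 × 100 = 22.4
Old-age dependency ratio = 2699 / 12492 × 100 = 21.6
Total dependency ratio = (2797 + 2699) / 12492 × 100 = 5496 / 12492 × 100 = 44.0

Youth dependency ratio: 22.4
Old-age dependency ratio: 21.6
Total dependency ratio: 44.0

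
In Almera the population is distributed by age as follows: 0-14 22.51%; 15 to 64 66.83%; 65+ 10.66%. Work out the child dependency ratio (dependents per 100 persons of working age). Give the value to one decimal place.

Youth dependency ratio = 22.51 / 66.83 × 100 = 33.7

Youth dependency ratio: 33.7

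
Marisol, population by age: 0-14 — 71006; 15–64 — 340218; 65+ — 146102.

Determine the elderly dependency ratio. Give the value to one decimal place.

Old-age dependency ratio = 146102 / 340218 × 100 = 42.9

Old-age dependency ratio: 42.9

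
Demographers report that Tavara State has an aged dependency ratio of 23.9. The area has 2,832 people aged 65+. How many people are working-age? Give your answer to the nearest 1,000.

Working-age: 12,000

Old-age dependency ratio = elderly / working-age × 100
23.9 = 2,832 / W × 100
⇒ 12,000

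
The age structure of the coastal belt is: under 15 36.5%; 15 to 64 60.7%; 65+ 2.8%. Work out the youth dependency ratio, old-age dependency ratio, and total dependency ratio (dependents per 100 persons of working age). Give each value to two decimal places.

Youth dependency ratio = 36.5 / 60.7 × 100 = 60.13
Old-age dependency ratio = 2.8 / 60.7 × 100 = 4.61
Total dependency ratio = (36.5 + 2.8) / 60.7 × 100 = 39.3 / 60.7 × 100 = 64.74

Youth dependency ratio: 60.13
Old-age dependency ratio: 4.61
Total dependency ratio: 64.74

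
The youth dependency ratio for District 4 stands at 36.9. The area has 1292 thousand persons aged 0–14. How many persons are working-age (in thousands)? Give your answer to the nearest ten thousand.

Youth dependency ratio = youth / working-age × 100
36.9 = 1292 / W × 100
⇒ 3500

Working-age: 3500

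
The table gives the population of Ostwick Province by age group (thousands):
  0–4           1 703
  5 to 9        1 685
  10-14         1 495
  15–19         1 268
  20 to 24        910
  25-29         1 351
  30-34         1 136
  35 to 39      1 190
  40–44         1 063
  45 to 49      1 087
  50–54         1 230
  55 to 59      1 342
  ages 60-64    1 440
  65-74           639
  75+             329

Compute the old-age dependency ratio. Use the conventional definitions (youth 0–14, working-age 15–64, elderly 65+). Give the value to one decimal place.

Old-age dependency ratio: 8.1

0–14: 1 703 + 1 685 + 1 495 = 4 883
15–64: 1 268 + 910 + 1 351 + 1 136 + 1 190 + 1 063 + 1 087 + 1 230 + 1 342 + 1 440 = 12 017
65+: 639 + 329 = 968
Old-age dependency ratio = 968 / 12 017 × 100 = 8.1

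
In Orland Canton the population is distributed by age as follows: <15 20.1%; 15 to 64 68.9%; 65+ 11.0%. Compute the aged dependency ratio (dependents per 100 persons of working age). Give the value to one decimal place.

Old-age dependency ratio: 16.0

Old-age dependency ratio = 11.0 / 68.9 × 100 = 16.0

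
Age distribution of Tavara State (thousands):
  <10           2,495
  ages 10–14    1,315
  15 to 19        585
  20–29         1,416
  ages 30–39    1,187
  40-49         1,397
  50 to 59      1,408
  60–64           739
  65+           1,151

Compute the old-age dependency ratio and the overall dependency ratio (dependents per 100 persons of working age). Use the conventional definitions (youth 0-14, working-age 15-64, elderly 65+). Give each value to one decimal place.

0–14: 2,495 + 1,315 = 3,810
15–64: 585 + 1,416 + 1,187 + 1,397 + 1,408 + 739 = 6,732
65+: 1,151
Old-age dependency ratio = 1,151 / 6,732 × 100 = 17.1
Total dependency ratio = (3,810 + 1,151) / 6,732 × 100 = 4,961 / 6,732 × 100 = 73.7

Old-age dependency ratio: 17.1
Total dependency ratio: 73.7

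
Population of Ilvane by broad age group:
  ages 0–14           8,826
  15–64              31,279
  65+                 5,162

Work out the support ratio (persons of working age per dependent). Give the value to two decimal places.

Support ratio = 31,279 / (8,826 + 5,162) = 31,279 / 13,988 = 2.24

Support ratio: 2.24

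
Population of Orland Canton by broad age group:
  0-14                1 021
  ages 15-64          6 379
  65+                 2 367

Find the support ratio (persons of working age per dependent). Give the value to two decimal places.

Support ratio = 6 379 / (1 021 + 2 367) = 6 379 / 3 388 = 1.88

Support ratio: 1.88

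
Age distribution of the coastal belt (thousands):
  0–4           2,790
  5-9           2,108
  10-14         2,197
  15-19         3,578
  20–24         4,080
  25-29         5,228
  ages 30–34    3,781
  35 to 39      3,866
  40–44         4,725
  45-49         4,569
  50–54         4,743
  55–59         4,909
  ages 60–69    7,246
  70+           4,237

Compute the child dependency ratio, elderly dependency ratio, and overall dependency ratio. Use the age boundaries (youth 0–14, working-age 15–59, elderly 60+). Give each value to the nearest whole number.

0–14: 2,790 + 2,108 + 2,197 = 7,095
15–59: 3,578 + 4,080 + 5,228 + 3,781 + 3,866 + 4,725 + 4,569 + 4,743 + 4,909 = 39,479
60+: 7,246 + 4,237 = 11,483
Youth dependency ratio = 7,095 / 39,479 × 100 = 18
Old-age dependency ratio = 11,483 / 39,479 × 100 = 29
Total dependency ratio = (7,095 + 11,483) / 39,479 × 100 = 18,578 / 39,479 × 100 = 47

Youth dependency ratio: 18
Old-age dependency ratio: 29
Total dependency ratio: 47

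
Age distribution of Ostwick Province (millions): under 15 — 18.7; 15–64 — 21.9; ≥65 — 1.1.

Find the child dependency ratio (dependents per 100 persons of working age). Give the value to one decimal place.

Youth dependency ratio: 85.4

Youth dependency ratio = 18.7 / 21.9 × 100 = 85.4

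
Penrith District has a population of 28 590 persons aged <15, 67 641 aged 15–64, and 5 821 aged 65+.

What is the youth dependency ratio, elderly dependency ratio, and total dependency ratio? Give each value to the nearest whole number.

Youth dependency ratio = 28 590 / 67 641 × 100 = 42
Old-age dependency ratio = 5 821 / 67 641 × 100 = 9
Total dependency ratio = (28 590 + 5 821) / 67 641 × 100 = 34 411 / 67 641 × 100 = 51

Youth dependency ratio: 42
Old-age dependency ratio: 9
Total dependency ratio: 51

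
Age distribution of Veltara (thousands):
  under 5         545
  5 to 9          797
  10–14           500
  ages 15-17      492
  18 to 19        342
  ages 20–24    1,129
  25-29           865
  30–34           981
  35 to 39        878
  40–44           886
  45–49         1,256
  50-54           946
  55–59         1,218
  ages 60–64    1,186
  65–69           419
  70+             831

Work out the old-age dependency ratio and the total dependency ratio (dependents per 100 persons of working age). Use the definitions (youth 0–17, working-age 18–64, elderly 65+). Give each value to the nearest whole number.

0–17: 545 + 797 + 500 + 492 = 2,334
18–64: 342 + 1,129 + 865 + 981 + 878 + 886 + 1,256 + 946 + 1,218 + 1,186 = 9,687
65+: 419 + 831 = 1,250
Old-age dependency ratio = 1,250 / 9,687 × 100 = 13
Total dependency ratio = (2,334 + 1,250) / 9,687 × 100 = 3,584 / 9,687 × 100 = 37

Old-age dependency ratio: 13
Total dependency ratio: 37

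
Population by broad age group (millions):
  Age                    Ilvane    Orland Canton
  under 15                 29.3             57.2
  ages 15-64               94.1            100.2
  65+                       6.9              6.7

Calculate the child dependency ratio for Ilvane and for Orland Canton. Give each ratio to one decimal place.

Ilvane: 29.3 / 94.1 × 100 = 31.1
Orland Canton: 57.2 / 100.2 × 100 = 57.1

Ilvane: 31.1
Orland Canton: 57.1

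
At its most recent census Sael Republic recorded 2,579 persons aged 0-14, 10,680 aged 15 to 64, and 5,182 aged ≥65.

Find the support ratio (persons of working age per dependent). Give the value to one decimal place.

Support ratio: 1.4

Support ratio = 10,680 / (2,579 + 5,182) = 10,680 / 7,761 = 1.4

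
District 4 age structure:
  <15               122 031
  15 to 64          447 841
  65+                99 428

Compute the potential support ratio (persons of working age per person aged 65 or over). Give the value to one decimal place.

Potential support ratio = 447 841 / 99 428 = 4.5

Potential support ratio: 4.5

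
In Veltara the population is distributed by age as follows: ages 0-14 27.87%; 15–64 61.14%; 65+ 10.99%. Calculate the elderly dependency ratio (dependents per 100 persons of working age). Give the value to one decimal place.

Old-age dependency ratio: 18.0

Old-age dependency ratio = 10.99 / 61.14 × 100 = 18.0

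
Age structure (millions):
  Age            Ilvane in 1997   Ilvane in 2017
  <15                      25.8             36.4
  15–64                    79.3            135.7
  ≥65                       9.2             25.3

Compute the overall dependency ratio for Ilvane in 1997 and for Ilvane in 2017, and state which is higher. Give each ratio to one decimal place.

Ilvane in 1997: 44.1
Ilvane in 2017: 45.5
Higher: Ilvane in 2017

Ilvane in 1997: (25.8 + 9.2) / 79.3 × 100 = 35.0 / 79.3 × 100 = 44.1
Ilvane in 2017: (36.4 + 25.3) / 135.7 × 100 = 61.7 / 135.7 × 100 = 45.5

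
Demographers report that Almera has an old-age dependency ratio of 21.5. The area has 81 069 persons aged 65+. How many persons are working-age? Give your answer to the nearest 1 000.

Old-age dependency ratio = elderly / working-age × 100
21.5 = 81 069 / W × 100
⇒ 377 000

Working-age: 377 000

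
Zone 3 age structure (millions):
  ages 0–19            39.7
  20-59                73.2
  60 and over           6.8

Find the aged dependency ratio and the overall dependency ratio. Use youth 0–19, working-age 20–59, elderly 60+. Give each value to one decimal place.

Old-age dependency ratio = 6.8 / 73.2 × 100 = 9.3
Total dependency ratio = (39.7 + 6.8) / 73.2 × 100 = 46.5 / 73.2 × 100 = 63.5

Old-age dependency ratio: 9.3
Total dependency ratio: 63.5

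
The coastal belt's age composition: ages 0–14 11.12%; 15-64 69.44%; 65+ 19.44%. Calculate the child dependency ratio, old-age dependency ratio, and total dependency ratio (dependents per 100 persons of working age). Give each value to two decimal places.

Youth dependency ratio: 16.01
Old-age dependency ratio: 28.00
Total dependency ratio: 44.01

Youth dependency ratio = 11.12 / 69.44 × 100 = 16.01
Old-age dependency ratio = 19.44 / 69.44 × 100 = 28.00
Total dependency ratio = (11.12 + 19.44) / 69.44 × 100 = 30.56 / 69.44 × 100 = 44.01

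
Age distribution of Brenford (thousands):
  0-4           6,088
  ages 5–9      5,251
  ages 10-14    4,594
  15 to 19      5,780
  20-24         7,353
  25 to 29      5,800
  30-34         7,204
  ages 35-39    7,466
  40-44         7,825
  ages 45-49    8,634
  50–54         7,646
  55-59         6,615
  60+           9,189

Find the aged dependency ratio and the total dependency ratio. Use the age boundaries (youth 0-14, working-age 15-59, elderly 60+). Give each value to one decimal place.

Old-age dependency ratio: 14.3
Total dependency ratio: 39.1

0–14: 6,088 + 5,251 + 4,594 = 15,933
15–59: 5,780 + 7,353 + 5,800 + 7,204 + 7,466 + 7,825 + 8,634 + 7,646 + 6,615 = 64,323
60+: 9,189
Old-age dependency ratio = 9,189 / 64,323 × 100 = 14.3
Total dependency ratio = (15,933 + 9,189) / 64,323 × 100 = 25,122 / 64,323 × 100 = 39.1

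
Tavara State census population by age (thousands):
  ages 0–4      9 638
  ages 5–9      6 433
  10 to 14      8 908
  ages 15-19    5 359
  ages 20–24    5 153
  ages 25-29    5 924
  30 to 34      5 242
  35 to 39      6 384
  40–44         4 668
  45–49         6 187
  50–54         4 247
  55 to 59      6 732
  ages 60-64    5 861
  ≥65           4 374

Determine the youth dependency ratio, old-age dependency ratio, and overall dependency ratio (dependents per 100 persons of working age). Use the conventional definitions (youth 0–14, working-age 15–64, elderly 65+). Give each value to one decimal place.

0–14: 9 638 + 6 433 + 8 908 = 24 979
15–64: 5 359 + 5 153 + 5 924 + 5 242 + 6 384 + 4 668 + 6 187 + 4 247 + 6 732 + 5 861 = 55 757
65+: 4 374
Youth dependency ratio = 24 979 / 55 757 × 100 = 44.8
Old-age dependency ratio = 4 374 / 55 757 × 100 = 7.8
Total dependency ratio = (24 979 + 4 374) / 55 757 × 100 = 29 353 / 55 757 × 100 = 52.6

Youth dependency ratio: 44.8
Old-age dependency ratio: 7.8
Total dependency ratio: 52.6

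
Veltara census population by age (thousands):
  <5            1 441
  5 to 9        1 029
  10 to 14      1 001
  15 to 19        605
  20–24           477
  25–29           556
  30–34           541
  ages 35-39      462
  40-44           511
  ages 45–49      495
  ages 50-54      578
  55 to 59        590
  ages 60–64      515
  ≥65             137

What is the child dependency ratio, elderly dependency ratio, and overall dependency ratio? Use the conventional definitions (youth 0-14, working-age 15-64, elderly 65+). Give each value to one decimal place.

Youth dependency ratio: 65.1
Old-age dependency ratio: 2.6
Total dependency ratio: 67.7

0–14: 1 441 + 1 029 + 1 001 = 3 471
15–64: 605 + 477 + 556 + 541 + 462 + 511 + 495 + 578 + 590 + 515 = 5 330
65+: 137
Youth dependency ratio = 3 471 / 5 330 × 100 = 65.1
Old-age dependency ratio = 137 / 5 330 × 100 = 2.6
Total dependency ratio = (3 471 + 137) / 5 330 × 100 = 3 608 / 5 330 × 100 = 67.7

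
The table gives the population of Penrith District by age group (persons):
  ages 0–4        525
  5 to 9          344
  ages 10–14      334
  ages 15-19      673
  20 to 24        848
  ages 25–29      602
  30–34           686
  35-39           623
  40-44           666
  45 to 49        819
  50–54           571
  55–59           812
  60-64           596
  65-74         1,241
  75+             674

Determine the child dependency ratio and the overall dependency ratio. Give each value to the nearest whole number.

Youth dependency ratio: 17
Total dependency ratio: 45

0–14: 525 + 344 + 334 = 1,203
15–64: 673 + 848 + 602 + 686 + 623 + 666 + 819 + 571 + 812 + 596 = 6,896
65+: 1,241 + 674 = 1,915
Youth dependency ratio = 1,203 / 6,896 × 100 = 17
Total dependency ratio = (1,203 + 1,915) / 6,896 × 100 = 3,118 / 6,896 × 100 = 45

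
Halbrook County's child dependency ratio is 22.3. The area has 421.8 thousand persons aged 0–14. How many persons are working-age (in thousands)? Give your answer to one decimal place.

Working-age: 1891.5

Youth dependency ratio = youth / working-age × 100
22.3 = 421.8 / W × 100
⇒ 1891.5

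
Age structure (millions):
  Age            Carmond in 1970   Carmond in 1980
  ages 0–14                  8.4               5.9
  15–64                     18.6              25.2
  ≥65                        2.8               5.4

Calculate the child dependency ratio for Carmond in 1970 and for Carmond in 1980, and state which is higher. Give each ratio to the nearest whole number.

Carmond in 1970: 45
Carmond in 1980: 23
Higher: Carmond in 1970

Carmond in 1970: 8.4 / 18.6 × 100 = 45
Carmond in 1980: 5.9 / 25.2 × 100 = 23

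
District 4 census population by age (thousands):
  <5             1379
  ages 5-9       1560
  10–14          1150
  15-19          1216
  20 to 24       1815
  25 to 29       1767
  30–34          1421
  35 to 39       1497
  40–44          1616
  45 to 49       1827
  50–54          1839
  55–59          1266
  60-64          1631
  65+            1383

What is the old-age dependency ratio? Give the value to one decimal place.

Old-age dependency ratio: 8.7

0–14: 1379 + 1560 + 1150 = 4089
15–64: 1216 + 1815 + 1767 + 1421 + 1497 + 1616 + 1827 + 1839 + 1266 + 1631 = 15895
65+: 1383
Old-age dependency ratio = 1383 / 15895 × 100 = 8.7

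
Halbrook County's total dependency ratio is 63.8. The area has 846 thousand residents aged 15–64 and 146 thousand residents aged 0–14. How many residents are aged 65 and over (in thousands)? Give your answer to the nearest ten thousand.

Total dependency ratio = (youth + elderly) / working-age × 100
63.8 = (146 + E) / 846 × 100
⇒ 390

Aged 65 and over: 390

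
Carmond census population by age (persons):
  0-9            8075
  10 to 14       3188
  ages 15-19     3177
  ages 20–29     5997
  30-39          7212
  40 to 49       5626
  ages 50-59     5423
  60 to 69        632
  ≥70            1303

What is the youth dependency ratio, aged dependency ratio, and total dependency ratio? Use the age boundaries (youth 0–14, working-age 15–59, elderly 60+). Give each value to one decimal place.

0–14: 8075 + 3188 = 11263
15–59: 3177 + 5997 + 7212 + 5626 + 5423 = 27435
60+: 632 + 1303 = 1935
Youth dependency ratio = 11263 / 27435 × 100 = 41.1
Old-age dependency ratio = 1935 / 27435 × 100 = 7.1
Total dependency ratio = (11263 + 1935) / 27435 × 100 = 13198 / 27435 × 100 = 48.1

Youth dependency ratio: 41.1
Old-age dependency ratio: 7.1
Total dependency ratio: 48.1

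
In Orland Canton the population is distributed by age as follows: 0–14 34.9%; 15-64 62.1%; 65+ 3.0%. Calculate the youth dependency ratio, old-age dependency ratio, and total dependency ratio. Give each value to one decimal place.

Youth dependency ratio = 34.9 / 62.1 × 100 = 56.2
Old-age dependency ratio = 3.0 / 62.1 × 100 = 4.8
Total dependency ratio = (34.9 + 3.0) / 62.1 × 100 = 37.9 / 62.1 × 100 = 61.0

Youth dependency ratio: 56.2
Old-age dependency ratio: 4.8
Total dependency ratio: 61.0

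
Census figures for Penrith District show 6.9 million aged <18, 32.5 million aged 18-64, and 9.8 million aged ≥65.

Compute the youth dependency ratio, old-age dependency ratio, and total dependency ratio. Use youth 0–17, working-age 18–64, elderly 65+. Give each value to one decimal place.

Youth dependency ratio: 21.2
Old-age dependency ratio: 30.2
Total dependency ratio: 51.4

Youth dependency ratio = 6.9 / 32.5 × 100 = 21.2
Old-age dependency ratio = 9.8 / 32.5 × 100 = 30.2
Total dependency ratio = (6.9 + 9.8) / 32.5 × 100 = 16.7 / 32.5 × 100 = 51.4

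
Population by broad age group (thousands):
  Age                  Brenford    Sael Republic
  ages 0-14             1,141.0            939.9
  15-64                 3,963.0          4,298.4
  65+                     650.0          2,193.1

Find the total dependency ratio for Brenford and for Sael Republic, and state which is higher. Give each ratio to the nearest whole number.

Brenford: (1,141.0 + 650.0) / 3,963.0 × 100 = 1,791.0 / 3,963.0 × 100 = 45
Sael Republic: (939.9 + 2,193.1) / 4,298.4 × 100 = 3,133.0 / 4,298.4 × 100 = 73

Brenford: 45
Sael Republic: 73
Higher: Sael Republic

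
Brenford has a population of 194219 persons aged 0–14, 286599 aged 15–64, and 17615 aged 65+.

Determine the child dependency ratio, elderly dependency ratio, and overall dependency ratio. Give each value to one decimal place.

Youth dependency ratio: 67.8
Old-age dependency ratio: 6.1
Total dependency ratio: 73.9

Youth dependency ratio = 194219 / 286599 × 100 = 67.8
Old-age dependency ratio = 17615 / 286599 × 100 = 6.1
Total dependency ratio = (194219 + 17615) / 286599 × 100 = 211834 / 286599 × 100 = 73.9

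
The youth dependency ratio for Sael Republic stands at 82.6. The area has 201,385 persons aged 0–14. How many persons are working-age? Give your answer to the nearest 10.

Youth dependency ratio = youth / working-age × 100
82.6 = 201,385 / W × 100
⇒ 243,810

Working-age: 243,810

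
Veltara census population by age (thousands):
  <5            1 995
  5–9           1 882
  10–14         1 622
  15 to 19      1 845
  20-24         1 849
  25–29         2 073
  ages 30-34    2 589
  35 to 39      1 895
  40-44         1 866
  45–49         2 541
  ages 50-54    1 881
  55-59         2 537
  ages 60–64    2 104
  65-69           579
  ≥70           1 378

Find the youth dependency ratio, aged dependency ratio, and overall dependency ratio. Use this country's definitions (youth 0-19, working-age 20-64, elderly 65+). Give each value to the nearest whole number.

Youth dependency ratio: 38
Old-age dependency ratio: 10
Total dependency ratio: 48

0–19: 1 995 + 1 882 + 1 622 + 1 845 = 7 344
20–64: 1 849 + 2 073 + 2 589 + 1 895 + 1 866 + 2 541 + 1 881 + 2 537 + 2 104 = 19 335
65+: 579 + 1 378 = 1 957
Youth dependency ratio = 7 344 / 19 335 × 100 = 38
Old-age dependency ratio = 1 957 / 19 335 × 100 = 10
Total dependency ratio = (7 344 + 1 957) / 19 335 × 100 = 9 301 / 19 335 × 100 = 48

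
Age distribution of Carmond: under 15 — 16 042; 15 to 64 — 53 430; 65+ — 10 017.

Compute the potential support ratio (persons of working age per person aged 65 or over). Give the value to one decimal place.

Potential support ratio = 53 430 / 10 017 = 5.3

Potential support ratio: 5.3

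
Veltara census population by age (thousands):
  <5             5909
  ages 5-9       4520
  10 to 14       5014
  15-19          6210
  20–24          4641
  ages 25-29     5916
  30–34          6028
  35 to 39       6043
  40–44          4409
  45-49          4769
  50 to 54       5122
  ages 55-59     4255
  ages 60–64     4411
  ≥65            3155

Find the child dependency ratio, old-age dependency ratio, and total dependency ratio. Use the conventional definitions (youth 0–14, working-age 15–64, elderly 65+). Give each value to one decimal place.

Youth dependency ratio: 29.8
Old-age dependency ratio: 6.1
Total dependency ratio: 35.9

0–14: 5909 + 4520 + 5014 = 15443
15–64: 6210 + 4641 + 5916 + 6028 + 6043 + 4409 + 4769 + 5122 + 4255 + 4411 = 51804
65+: 3155
Youth dependency ratio = 15443 / 51804 × 100 = 29.8
Old-age dependency ratio = 3155 / 51804 × 100 = 6.1
Total dependency ratio = (15443 + 3155) / 51804 × 100 = 18598 / 51804 × 100 = 35.9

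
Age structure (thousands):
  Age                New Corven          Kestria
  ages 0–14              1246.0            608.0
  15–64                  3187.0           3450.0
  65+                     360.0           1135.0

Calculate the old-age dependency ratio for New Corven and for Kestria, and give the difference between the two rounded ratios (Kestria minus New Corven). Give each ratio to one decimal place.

New Corven: 11.3
Kestria: 32.9
Difference: +21.6

New Corven: 360.0 / 3187.0 × 100 = 11.3
Kestria: 1135.0 / 3450.0 × 100 = 32.9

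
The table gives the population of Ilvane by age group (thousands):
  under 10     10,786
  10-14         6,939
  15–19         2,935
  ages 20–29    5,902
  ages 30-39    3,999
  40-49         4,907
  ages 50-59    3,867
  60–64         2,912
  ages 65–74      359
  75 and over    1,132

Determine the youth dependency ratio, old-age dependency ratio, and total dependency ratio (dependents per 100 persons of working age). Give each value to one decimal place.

0–14: 10,786 + 6,939 = 17,725
15–64: 2,935 + 5,902 + 3,999 + 4,907 + 3,867 + 2,912 = 24,522
65+: 359 + 1,132 = 1,491
Youth dependency ratio = 17,725 / 24,522 × 100 = 72.3
Old-age dependency ratio = 1,491 / 24,522 × 100 = 6.1
Total dependency ratio = (17,725 + 1,491) / 24,522 × 100 = 19,216 / 24,522 × 100 = 78.4

Youth dependency ratio: 72.3
Old-age dependency ratio: 6.1
Total dependency ratio: 78.4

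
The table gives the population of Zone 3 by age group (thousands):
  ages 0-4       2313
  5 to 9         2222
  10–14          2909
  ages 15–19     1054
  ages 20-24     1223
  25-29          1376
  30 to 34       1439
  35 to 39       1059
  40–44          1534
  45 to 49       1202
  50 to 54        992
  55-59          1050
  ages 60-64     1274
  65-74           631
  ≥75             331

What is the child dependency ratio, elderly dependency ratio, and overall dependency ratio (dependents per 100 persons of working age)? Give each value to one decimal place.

Youth dependency ratio: 61.0
Old-age dependency ratio: 7.9
Total dependency ratio: 68.9

0–14: 2313 + 2222 + 2909 = 7444
15–64: 1054 + 1223 + 1376 + 1439 + 1059 + 1534 + 1202 + 992 + 1050 + 1274 = 12203
65+: 631 + 331 = 962
Youth dependency ratio = 7444 / 12203 × 100 = 61.0
Old-age dependency ratio = 962 / 12203 × 100 = 7.9
Total dependency ratio = (7444 + 962) / 12203 × 100 = 8406 / 12203 × 100 = 68.9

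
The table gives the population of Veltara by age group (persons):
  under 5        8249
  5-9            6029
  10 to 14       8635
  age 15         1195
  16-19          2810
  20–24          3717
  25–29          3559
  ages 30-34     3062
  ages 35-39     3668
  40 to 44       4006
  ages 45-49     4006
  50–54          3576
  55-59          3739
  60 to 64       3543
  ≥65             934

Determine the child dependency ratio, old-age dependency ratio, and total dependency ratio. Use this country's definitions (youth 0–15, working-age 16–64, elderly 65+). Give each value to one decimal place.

0–15: 8249 + 6029 + 8635 + 1195 = 24108
16–64: 2810 + 3717 + 3559 + 3062 + 3668 + 4006 + 4006 + 3576 + 3739 + 3543 = 35686
65+: 934
Youth dependency ratio = 24108 / 35686 × 100 = 67.6
Old-age dependency ratio = 934 / 35686 × 100 = 2.6
Total dependency ratio = (24108 + 934) / 35686 × 100 = 25042 / 35686 × 100 = 70.2

Youth dependency ratio: 67.6
Old-age dependency ratio: 2.6
Total dependency ratio: 70.2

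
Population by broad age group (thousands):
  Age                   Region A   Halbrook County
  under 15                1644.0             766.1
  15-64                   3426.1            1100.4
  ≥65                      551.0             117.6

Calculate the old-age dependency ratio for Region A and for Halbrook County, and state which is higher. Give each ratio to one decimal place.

Region A: 16.1
Halbrook County: 10.7
Higher: Region A

Region A: 551.0 / 3426.1 × 100 = 16.1
Halbrook County: 117.6 / 1100.4 × 100 = 10.7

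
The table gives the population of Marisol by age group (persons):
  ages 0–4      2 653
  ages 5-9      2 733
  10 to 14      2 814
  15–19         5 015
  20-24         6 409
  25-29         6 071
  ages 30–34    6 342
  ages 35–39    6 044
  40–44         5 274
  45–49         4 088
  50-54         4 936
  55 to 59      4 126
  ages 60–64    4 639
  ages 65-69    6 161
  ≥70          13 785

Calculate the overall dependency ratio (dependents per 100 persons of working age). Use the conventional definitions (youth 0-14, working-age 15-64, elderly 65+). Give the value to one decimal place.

Total dependency ratio: 53.2

0–14: 2 653 + 2 733 + 2 814 = 8 200
15–64: 5 015 + 6 409 + 6 071 + 6 342 + 6 044 + 5 274 + 4 088 + 4 936 + 4 126 + 4 639 = 52 944
65+: 6 161 + 13 785 = 19 946
Total dependency ratio = (8 200 + 19 946) / 52 944 × 100 = 28 146 / 52 944 × 100 = 53.2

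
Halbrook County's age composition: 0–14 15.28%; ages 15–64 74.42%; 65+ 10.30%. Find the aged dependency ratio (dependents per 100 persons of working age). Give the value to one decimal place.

Old-age dependency ratio: 13.8

Old-age dependency ratio = 10.30 / 74.42 × 100 = 13.8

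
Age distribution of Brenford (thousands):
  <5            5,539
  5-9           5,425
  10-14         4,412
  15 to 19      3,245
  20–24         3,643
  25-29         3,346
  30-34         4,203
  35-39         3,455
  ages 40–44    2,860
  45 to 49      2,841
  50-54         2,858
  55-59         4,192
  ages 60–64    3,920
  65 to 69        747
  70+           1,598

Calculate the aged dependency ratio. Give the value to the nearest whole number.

Old-age dependency ratio: 7

0–14: 5,539 + 5,425 + 4,412 = 15,376
15–64: 3,245 + 3,643 + 3,346 + 4,203 + 3,455 + 2,860 + 2,841 + 2,858 + 4,192 + 3,920 = 34,563
65+: 747 + 1,598 = 2,345
Old-age dependency ratio = 2,345 / 34,563 × 100 = 7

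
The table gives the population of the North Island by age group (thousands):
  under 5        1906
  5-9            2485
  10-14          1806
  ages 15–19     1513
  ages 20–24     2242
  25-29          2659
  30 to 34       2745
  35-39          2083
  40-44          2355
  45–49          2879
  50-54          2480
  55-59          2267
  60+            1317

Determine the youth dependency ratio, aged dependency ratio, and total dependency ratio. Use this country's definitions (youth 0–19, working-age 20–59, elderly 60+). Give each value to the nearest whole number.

0–19: 1906 + 2485 + 1806 + 1513 = 7710
20–59: 2242 + 2659 + 2745 + 2083 + 2355 + 2879 + 2480 + 2267 = 19710
60+: 1317
Youth dependency ratio = 7710 / 19710 × 100 = 39
Old-age dependency ratio = 1317 / 19710 × 100 = 7
Total dependency ratio = (7710 + 1317) / 19710 × 100 = 9027 / 19710 × 100 = 46

Youth dependency ratio: 39
Old-age dependency ratio: 7
Total dependency ratio: 46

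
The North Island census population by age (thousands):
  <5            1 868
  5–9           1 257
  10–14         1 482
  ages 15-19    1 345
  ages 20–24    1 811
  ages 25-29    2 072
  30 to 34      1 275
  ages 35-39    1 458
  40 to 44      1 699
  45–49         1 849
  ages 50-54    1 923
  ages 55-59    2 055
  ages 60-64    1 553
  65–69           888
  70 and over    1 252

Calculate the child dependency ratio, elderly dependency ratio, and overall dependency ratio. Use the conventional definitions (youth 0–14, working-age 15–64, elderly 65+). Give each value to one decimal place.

0–14: 1 868 + 1 257 + 1 482 = 4 607
15–64: 1 345 + 1 811 + 2 072 + 1 275 + 1 458 + 1 699 + 1 849 + 1 923 + 2 055 + 1 553 = 17 040
65+: 888 + 1 252 = 2 140
Youth dependency ratio = 4 607 / 17 040 × 100 = 27.0
Old-age dependency ratio = 2 140 / 17 040 × 100 = 12.6
Total dependency ratio = (4 607 + 2 140) / 17 040 × 100 = 6 747 / 17 040 × 100 = 39.6

Youth dependency ratio: 27.0
Old-age dependency ratio: 12.6
Total dependency ratio: 39.6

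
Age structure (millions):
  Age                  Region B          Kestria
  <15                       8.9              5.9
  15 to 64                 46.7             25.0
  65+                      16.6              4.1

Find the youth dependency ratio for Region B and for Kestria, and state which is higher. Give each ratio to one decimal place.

Region B: 19.1
Kestria: 23.6
Higher: Kestria

Region B: 8.9 / 46.7 × 100 = 19.1
Kestria: 5.9 / 25.0 × 100 = 23.6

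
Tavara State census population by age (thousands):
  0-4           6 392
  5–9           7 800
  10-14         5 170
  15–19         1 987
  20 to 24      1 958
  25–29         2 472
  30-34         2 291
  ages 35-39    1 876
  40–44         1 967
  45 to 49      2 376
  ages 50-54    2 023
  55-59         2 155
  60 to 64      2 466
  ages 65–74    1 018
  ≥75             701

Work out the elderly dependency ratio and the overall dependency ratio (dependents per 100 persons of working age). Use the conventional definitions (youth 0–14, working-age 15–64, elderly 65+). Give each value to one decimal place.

Old-age dependency ratio: 8.0
Total dependency ratio: 97.7

0–14: 6 392 + 7 800 + 5 170 = 19 362
15–64: 1 987 + 1 958 + 2 472 + 2 291 + 1 876 + 1 967 + 2 376 + 2 023 + 2 155 + 2 466 = 21 571
65+: 1 018 + 701 = 1 719
Old-age dependency ratio = 1 719 / 21 571 × 100 = 8.0
Total dependency ratio = (19 362 + 1 719) / 21 571 × 100 = 21 081 / 21 571 × 100 = 97.7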